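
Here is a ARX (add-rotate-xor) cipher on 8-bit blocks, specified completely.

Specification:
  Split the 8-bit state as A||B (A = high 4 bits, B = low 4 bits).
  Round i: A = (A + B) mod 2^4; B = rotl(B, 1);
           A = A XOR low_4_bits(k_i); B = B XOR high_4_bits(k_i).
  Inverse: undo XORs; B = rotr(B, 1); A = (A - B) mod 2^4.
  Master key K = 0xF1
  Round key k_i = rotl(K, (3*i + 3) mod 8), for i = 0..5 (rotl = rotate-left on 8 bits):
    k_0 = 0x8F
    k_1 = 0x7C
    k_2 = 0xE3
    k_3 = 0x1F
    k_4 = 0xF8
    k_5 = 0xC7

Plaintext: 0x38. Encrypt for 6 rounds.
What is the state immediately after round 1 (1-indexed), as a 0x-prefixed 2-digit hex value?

0x49

s_0 = plaintext = 0x38
s_1 = Round(s_0, k_0) = 0x49
s_2 = Round(s_1, k_1) = 0x14
s_3 = Round(s_2, k_2) = 0x66
s_4 = Round(s_3, k_3) = 0x3D
s_5 = Round(s_4, k_4) = 0x84
s_6 = Round(s_5, k_5) = 0xB4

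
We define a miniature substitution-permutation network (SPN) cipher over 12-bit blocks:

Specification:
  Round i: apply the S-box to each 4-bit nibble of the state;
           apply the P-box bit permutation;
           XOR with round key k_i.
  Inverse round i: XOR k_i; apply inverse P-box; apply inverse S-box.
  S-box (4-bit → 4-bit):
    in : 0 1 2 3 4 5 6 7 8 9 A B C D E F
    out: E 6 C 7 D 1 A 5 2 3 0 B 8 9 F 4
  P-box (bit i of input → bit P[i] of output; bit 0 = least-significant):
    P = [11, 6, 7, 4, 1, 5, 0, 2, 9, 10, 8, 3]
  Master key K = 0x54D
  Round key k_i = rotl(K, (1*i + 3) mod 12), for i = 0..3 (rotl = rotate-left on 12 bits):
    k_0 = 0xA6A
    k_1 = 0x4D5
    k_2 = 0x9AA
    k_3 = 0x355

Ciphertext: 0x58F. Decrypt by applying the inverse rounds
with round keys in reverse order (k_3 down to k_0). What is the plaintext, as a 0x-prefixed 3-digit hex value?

s_0 = ciphertext = 0x58F
s_1 = InvRound(s_0, k_3) = 0xB50
s_2 = InvRound(s_1, k_2) = 0xD90
s_3 = InvRound(s_2, k_1) = 0xF29
s_4 = InvRound(s_3, k_0) = 0x178

0x178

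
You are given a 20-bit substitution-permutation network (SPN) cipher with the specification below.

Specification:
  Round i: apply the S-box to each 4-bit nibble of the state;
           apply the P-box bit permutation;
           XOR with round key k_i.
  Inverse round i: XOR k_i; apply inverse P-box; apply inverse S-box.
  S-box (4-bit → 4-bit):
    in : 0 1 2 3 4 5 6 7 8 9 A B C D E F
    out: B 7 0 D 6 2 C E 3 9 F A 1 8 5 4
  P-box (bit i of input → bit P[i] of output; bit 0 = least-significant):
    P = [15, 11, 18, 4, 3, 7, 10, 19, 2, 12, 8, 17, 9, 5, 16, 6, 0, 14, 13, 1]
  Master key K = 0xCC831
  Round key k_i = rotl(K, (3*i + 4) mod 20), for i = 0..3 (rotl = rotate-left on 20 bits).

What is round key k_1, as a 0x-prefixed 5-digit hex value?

0x418E6

K = 0xCC831
k_0 = rotl(K, (3*0+4) mod 20) = rotl(K, 4) = 0xC831C
k_1 = rotl(K, (3*1+4) mod 20) = rotl(K, 7) = 0x418E6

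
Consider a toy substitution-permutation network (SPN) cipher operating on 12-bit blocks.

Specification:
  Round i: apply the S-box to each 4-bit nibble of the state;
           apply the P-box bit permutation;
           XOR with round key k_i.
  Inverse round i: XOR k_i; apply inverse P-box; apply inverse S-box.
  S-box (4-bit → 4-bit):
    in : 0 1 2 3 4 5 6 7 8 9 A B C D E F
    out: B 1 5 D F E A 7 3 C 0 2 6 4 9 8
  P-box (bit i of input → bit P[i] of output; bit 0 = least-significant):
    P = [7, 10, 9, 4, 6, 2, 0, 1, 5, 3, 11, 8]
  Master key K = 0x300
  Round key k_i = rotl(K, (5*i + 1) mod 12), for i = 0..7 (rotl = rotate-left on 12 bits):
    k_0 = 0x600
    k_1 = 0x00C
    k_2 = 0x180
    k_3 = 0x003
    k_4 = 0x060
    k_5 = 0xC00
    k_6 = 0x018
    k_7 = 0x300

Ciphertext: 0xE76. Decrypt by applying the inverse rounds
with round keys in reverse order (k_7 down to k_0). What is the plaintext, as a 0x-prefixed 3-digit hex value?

s_0 = ciphertext = 0xE76
s_1 = InvRound(s_0, k_7) = 0x306
s_2 = InvRound(s_1, k_6) = 0x669
s_3 = InvRound(s_2, k_5) = 0x72D
s_4 = InvRound(s_3, k_4) = 0x67C
s_5 = InvRound(s_4, k_3) = 0x845
s_6 = InvRound(s_5, k_2) = 0x971
s_7 = InvRound(s_6, k_1) = 0x47F
s_8 = InvRound(s_7, k_0) = 0x849

0x849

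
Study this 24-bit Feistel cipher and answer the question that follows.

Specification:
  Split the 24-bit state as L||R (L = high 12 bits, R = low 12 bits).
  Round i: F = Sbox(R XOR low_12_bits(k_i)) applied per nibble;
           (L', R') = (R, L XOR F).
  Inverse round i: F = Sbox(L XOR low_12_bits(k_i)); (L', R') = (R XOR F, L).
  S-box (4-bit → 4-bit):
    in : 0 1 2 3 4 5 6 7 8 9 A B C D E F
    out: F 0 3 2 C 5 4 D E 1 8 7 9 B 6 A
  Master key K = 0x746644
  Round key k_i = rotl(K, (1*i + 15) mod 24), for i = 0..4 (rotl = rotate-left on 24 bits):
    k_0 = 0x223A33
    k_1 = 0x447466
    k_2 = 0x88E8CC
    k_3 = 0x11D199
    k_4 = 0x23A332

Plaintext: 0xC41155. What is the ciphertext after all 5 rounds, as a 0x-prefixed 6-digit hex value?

0x520DB1

s_0 = plaintext = 0xC41155
s_1 = Round(s_0, k_0) = 0x155B05
s_2 = Round(s_1, k_1) = 0xB05B17
s_3 = Round(s_2, k_2) = 0xB179B2
s_4 = Round(s_3, k_3) = 0x9B2520
s_5 = Round(s_4, k_4) = 0x520DB1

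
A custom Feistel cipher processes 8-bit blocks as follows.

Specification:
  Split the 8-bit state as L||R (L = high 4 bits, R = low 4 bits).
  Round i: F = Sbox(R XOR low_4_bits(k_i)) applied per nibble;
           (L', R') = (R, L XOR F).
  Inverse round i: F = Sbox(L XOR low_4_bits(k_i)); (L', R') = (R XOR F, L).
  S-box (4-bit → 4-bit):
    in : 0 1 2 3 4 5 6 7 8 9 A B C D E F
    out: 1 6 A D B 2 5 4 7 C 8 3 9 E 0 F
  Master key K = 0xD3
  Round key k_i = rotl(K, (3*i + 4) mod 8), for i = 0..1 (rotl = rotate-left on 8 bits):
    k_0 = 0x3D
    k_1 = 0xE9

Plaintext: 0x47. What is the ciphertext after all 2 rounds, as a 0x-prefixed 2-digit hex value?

0xC5

s_0 = plaintext = 0x47
s_1 = Round(s_0, k_0) = 0x7C
s_2 = Round(s_1, k_1) = 0xC5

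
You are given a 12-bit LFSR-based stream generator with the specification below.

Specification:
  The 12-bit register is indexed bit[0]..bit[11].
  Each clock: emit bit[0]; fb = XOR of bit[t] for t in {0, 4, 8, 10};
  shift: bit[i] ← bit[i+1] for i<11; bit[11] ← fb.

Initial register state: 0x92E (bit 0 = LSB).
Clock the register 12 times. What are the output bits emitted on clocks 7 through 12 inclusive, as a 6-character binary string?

reg_0 = 0x92E
clock 1: out=0, reg = 0xC97
clock 2: out=1, reg = 0xE4B
clock 3: out=1, reg = 0x725
clock 4: out=1, reg = 0xB92
clock 5: out=0, reg = 0x5C9
clock 6: out=1, reg = 0xAE4
clock 7: out=0, reg = 0x572
clock 8: out=0, reg = 0xAB9
clock 9: out=1, reg = 0x55C
clock 10: out=0, reg = 0xAAE
clock 11: out=0, reg = 0x557
clock 12: out=1, reg = 0x2AB

001001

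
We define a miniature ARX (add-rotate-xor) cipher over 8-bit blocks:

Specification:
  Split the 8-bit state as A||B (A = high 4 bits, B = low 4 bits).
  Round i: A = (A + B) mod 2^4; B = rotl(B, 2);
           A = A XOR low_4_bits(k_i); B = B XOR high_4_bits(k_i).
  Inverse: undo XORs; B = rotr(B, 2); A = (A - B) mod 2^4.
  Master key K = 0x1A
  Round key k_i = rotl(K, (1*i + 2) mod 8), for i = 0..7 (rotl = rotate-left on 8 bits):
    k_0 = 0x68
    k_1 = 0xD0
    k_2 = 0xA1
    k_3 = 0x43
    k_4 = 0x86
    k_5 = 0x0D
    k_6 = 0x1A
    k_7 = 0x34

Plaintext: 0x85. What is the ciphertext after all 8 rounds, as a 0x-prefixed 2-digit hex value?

s_0 = plaintext = 0x85
s_1 = Round(s_0, k_0) = 0x53
s_2 = Round(s_1, k_1) = 0x81
s_3 = Round(s_2, k_2) = 0x8E
s_4 = Round(s_3, k_3) = 0x5F
s_5 = Round(s_4, k_4) = 0x27
s_6 = Round(s_5, k_5) = 0x4D
s_7 = Round(s_6, k_6) = 0xB6
s_8 = Round(s_7, k_7) = 0x5A

0x5A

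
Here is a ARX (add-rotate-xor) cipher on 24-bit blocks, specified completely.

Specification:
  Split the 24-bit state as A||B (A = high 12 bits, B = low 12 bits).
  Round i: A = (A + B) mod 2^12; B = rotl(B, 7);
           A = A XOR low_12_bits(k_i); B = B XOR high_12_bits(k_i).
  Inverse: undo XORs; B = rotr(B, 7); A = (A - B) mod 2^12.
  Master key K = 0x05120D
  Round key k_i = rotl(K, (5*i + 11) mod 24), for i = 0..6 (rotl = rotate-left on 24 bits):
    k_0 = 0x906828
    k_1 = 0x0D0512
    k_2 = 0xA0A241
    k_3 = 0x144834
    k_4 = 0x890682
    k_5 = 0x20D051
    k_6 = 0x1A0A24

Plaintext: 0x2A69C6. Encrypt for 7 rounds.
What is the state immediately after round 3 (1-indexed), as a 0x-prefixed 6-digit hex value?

0x261B2E

s_0 = plaintext = 0x2A69C6
s_1 = Round(s_0, k_0) = 0x444A48
s_2 = Round(s_1, k_1) = 0xB9E482
s_3 = Round(s_2, k_2) = 0x261B2E
s_4 = Round(s_3, k_3) = 0x5BB61D
s_5 = Round(s_4, k_4) = 0xD5A620
s_6 = Round(s_5, k_5) = 0x32B23C
s_7 = Round(s_6, k_6) = 0xF43FB1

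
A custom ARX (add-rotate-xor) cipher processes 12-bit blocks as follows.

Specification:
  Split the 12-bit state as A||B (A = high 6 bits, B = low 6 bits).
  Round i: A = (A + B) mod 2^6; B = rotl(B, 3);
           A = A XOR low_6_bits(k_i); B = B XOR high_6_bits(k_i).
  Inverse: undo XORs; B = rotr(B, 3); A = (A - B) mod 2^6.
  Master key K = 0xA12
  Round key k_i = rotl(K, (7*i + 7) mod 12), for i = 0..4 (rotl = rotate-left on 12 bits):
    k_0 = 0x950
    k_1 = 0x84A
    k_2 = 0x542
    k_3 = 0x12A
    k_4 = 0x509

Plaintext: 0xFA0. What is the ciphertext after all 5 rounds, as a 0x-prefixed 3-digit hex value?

s_0 = plaintext = 0xFA0
s_1 = Round(s_0, k_0) = 0x3A1
s_2 = Round(s_1, k_1) = 0x96D
s_3 = Round(s_2, k_2) = 0x438
s_4 = Round(s_3, k_3) = 0x883
s_5 = Round(s_4, k_4) = 0xB0C

0xB0C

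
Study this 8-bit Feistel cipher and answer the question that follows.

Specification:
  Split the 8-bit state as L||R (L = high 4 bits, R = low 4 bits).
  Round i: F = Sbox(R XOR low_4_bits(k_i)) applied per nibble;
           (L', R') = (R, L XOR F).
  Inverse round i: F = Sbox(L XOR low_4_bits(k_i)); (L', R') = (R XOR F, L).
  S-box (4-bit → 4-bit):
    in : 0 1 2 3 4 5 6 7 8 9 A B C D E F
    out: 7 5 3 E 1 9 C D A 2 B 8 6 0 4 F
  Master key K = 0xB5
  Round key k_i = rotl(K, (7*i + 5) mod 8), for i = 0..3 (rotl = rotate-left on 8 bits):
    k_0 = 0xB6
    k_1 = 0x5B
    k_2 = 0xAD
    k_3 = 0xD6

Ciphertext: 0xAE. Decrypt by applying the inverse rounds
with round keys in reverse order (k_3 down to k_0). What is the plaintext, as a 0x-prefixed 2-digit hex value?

s_0 = ciphertext = 0xAE
s_1 = InvRound(s_0, k_3) = 0x8A
s_2 = InvRound(s_1, k_2) = 0x38
s_3 = InvRound(s_2, k_1) = 0x23
s_4 = InvRound(s_3, k_0) = 0x22

0x22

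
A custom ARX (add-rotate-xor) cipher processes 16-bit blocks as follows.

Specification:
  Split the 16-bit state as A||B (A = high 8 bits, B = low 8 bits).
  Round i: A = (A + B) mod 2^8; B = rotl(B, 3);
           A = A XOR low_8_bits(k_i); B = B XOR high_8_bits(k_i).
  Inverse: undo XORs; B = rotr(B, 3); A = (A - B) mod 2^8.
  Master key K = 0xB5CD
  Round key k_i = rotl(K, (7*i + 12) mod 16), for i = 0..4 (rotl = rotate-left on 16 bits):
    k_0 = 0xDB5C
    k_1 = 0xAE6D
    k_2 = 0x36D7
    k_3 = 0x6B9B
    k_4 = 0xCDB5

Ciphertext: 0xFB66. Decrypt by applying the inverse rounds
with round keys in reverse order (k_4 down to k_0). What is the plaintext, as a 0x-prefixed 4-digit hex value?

s_0 = ciphertext = 0xFB66
s_1 = InvRound(s_0, k_4) = 0xD975
s_2 = InvRound(s_1, k_3) = 0x7FC3
s_3 = InvRound(s_2, k_2) = 0xEABE
s_4 = InvRound(s_3, k_1) = 0x8502
s_5 = InvRound(s_4, k_0) = 0x9E3B

0x9E3B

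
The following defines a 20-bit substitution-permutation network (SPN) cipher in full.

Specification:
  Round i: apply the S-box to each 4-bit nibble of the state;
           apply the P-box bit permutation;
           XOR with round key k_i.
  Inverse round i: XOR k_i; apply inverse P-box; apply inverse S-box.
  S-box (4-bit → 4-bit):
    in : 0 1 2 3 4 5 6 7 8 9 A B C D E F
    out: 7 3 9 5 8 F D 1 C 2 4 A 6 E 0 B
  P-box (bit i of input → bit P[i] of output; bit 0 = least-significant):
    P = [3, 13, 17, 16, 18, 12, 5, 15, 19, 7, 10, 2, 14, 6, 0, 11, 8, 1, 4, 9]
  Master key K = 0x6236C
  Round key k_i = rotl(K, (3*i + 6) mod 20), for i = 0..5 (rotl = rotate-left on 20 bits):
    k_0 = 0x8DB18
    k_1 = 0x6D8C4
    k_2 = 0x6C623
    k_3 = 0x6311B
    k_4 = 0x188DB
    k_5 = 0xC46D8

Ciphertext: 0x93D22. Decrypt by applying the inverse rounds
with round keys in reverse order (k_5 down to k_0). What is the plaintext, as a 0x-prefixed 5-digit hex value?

s_0 = ciphertext = 0x93D22
s_1 = InvRound(s_0, k_5) = 0x5F90F
s_2 = InvRound(s_1, k_4) = 0x31B19
s_3 = InvRound(s_2, k_3) = 0xB4E7B
s_4 = InvRound(s_3, k_2) = 0xAB722
s_5 = InvRound(s_4, k_1) = 0xFF539
s_6 = InvRound(s_5, k_0) = 0x48A3D

0x48A3D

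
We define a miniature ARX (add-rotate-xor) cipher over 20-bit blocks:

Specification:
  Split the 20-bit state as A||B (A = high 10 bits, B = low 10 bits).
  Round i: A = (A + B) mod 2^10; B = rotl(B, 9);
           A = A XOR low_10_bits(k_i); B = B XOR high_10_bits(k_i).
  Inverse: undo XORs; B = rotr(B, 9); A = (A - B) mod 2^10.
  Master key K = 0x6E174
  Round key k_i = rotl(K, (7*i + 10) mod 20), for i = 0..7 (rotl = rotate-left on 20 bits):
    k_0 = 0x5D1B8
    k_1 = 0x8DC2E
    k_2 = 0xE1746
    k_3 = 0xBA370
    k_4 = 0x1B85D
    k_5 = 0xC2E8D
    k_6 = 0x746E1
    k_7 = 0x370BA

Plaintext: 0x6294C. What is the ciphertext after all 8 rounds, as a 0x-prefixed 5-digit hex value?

s_0 = plaintext = 0x6294C
s_1 = Round(s_0, k_0) = 0xDB9D2
s_2 = Round(s_1, k_1) = 0x5BADE
s_3 = Round(s_2, k_2) = 0xC2AEA
s_4 = Round(s_3, k_3) = 0xA139D
s_5 = Round(s_4, k_4) = 0x9F3A0
s_6 = Round(s_5, k_5) = 0x246DB
s_7 = Round(s_6, k_6) = 0x636BC
s_8 = Round(s_7, k_7) = 0x3CD82

0x3CD82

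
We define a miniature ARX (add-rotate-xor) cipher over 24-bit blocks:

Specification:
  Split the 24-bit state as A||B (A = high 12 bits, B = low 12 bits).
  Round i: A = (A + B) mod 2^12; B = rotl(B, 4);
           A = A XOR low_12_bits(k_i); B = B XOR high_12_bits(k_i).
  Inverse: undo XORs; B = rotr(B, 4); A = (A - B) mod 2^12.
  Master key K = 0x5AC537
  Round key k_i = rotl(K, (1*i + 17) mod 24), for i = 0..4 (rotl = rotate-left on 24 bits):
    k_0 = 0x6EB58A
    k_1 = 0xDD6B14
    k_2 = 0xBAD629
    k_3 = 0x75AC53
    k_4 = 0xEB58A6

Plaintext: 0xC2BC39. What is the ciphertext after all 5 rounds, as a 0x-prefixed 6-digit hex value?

s_0 = plaintext = 0xC2BC39
s_1 = Round(s_0, k_0) = 0xDEE577
s_2 = Round(s_1, k_1) = 0x871AA3
s_3 = Round(s_2, k_2) = 0x53D197
s_4 = Round(s_3, k_3) = 0xA87E2B
s_5 = Round(s_4, k_4) = 0x014C0B

0x014C0B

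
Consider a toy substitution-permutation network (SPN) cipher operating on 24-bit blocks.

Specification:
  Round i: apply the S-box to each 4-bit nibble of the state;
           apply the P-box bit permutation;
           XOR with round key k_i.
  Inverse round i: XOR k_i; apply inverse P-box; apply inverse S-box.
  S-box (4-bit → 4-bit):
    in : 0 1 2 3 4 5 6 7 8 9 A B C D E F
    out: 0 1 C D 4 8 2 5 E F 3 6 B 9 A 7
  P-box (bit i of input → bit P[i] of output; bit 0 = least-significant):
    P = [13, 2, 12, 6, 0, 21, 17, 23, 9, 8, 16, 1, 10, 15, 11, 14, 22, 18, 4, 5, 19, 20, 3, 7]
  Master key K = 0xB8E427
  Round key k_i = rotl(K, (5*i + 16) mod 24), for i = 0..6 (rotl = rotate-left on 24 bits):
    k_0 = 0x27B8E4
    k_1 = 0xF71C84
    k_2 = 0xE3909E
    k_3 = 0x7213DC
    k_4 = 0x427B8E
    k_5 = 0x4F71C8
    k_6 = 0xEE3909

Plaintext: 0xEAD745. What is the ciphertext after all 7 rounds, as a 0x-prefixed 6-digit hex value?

s_0 = plaintext = 0xEAD745
s_1 = Round(s_0, k_0) = 0x70FE24
s_2 = Round(s_1, k_1) = 0x7D818E
s_3 = Round(s_2, k_2) = 0x095AF2
s_4 = Round(s_3, k_3) = 0x1440AD
s_5 = Round(s_4, k_4) = 0x6A53DF
s_6 = Round(s_5, k_5) = 0x9A03CF
s_7 = Round(s_6, k_6) = 0x130B86

0x130B86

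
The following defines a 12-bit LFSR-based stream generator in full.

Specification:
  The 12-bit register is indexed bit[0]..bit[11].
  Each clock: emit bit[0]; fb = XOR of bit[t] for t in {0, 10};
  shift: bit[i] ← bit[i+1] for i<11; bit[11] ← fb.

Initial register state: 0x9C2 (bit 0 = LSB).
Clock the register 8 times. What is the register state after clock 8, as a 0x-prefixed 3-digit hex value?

0xC09

reg_0 = 0x9C2
clock 1: out=0, reg = 0x4E1
clock 2: out=1, reg = 0x270
clock 3: out=0, reg = 0x138
clock 4: out=0, reg = 0x09C
clock 5: out=0, reg = 0x04E
clock 6: out=0, reg = 0x027
clock 7: out=1, reg = 0x813
clock 8: out=1, reg = 0xC09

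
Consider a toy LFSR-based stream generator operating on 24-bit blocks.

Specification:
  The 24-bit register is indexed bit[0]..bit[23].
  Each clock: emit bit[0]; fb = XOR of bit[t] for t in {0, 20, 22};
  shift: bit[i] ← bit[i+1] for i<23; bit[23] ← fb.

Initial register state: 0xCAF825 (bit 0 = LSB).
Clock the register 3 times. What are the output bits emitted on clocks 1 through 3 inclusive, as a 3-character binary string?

101

reg_0 = 0xCAF825
clock 1: out=1, reg = 0x657C12
clock 2: out=0, reg = 0xB2BE09
clock 3: out=1, reg = 0x595F04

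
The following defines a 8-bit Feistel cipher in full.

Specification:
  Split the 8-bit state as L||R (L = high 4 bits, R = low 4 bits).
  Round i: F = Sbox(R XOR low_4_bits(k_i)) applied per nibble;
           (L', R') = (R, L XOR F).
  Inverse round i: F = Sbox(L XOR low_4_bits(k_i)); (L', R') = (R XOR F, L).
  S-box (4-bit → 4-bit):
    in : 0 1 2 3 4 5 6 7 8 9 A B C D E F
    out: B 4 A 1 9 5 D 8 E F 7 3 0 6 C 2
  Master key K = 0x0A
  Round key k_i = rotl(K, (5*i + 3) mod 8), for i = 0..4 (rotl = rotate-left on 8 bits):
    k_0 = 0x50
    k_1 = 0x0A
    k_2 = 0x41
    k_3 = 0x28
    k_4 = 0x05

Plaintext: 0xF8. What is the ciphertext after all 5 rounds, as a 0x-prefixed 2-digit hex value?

0x7C

s_0 = plaintext = 0xF8
s_1 = Round(s_0, k_0) = 0x81
s_2 = Round(s_1, k_1) = 0x1B
s_3 = Round(s_2, k_2) = 0xB6
s_4 = Round(s_3, k_3) = 0x67
s_5 = Round(s_4, k_4) = 0x7C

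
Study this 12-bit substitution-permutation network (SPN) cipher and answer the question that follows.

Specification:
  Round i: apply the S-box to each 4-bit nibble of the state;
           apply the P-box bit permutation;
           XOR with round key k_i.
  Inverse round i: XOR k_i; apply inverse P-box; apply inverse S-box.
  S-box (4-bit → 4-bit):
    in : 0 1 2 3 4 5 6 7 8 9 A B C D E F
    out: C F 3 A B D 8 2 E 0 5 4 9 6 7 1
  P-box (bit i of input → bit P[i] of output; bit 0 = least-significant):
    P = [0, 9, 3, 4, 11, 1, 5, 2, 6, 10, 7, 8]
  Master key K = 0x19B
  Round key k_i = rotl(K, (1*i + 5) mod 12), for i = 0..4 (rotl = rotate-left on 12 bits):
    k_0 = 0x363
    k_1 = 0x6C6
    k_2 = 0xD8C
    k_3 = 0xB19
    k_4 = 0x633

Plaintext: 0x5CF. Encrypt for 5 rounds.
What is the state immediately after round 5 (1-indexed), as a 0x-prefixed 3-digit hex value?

s_0 = plaintext = 0x5CF
s_1 = Round(s_0, k_0) = 0xAA6
s_2 = Round(s_1, k_1) = 0xE36
s_3 = Round(s_2, k_2) = 0x95A
s_4 = Round(s_3, k_3) = 0x334
s_5 = Round(s_4, k_4) = 0x124

0x124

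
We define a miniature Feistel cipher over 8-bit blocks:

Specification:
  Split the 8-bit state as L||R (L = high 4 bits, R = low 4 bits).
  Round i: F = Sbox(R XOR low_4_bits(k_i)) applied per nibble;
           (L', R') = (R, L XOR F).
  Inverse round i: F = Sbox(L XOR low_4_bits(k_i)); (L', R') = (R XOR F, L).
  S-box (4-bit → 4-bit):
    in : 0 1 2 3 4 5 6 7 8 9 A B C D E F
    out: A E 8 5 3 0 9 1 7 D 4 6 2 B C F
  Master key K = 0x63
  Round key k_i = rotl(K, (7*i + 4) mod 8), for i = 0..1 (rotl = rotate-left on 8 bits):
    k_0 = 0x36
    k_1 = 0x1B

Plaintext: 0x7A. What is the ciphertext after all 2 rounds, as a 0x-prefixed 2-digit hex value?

s_0 = plaintext = 0x7A
s_1 = Round(s_0, k_0) = 0xA5
s_2 = Round(s_1, k_1) = 0x56

0x56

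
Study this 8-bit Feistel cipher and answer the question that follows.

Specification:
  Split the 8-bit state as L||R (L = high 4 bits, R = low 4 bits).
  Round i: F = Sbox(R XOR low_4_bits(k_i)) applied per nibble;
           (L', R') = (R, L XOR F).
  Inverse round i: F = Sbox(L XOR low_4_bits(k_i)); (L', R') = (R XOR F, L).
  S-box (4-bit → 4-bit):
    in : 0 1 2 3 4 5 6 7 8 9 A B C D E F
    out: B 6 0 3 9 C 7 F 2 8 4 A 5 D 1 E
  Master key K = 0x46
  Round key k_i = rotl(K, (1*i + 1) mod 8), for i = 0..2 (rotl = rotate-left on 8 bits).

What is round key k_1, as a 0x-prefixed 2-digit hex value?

0x19

K = 0x46
k_0 = rotl(K, (1*0+1) mod 8) = rotl(K, 1) = 0x8C
k_1 = rotl(K, (1*1+1) mod 8) = rotl(K, 2) = 0x19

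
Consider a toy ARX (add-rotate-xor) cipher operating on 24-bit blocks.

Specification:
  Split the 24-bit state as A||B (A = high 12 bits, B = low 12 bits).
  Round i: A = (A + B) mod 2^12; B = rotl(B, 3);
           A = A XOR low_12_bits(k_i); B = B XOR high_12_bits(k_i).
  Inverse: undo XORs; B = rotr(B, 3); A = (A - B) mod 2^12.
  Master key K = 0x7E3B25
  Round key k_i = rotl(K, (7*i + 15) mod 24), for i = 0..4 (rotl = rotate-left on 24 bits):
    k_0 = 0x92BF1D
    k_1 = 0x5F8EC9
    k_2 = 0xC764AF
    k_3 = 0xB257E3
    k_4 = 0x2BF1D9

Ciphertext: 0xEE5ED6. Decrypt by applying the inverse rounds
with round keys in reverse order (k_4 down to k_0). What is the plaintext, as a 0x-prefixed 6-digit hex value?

0xD9A22C

s_0 = ciphertext = 0xEE5ED6
s_1 = InvRound(s_0, k_4) = 0xBAF38D
s_2 = InvRound(s_1, k_3) = 0xB37115
s_3 = InvRound(s_2, k_2) = 0x7EC7AC
s_4 = InvRound(s_3, k_1) = 0x0DB84A
s_5 = InvRound(s_4, k_0) = 0xD9A22C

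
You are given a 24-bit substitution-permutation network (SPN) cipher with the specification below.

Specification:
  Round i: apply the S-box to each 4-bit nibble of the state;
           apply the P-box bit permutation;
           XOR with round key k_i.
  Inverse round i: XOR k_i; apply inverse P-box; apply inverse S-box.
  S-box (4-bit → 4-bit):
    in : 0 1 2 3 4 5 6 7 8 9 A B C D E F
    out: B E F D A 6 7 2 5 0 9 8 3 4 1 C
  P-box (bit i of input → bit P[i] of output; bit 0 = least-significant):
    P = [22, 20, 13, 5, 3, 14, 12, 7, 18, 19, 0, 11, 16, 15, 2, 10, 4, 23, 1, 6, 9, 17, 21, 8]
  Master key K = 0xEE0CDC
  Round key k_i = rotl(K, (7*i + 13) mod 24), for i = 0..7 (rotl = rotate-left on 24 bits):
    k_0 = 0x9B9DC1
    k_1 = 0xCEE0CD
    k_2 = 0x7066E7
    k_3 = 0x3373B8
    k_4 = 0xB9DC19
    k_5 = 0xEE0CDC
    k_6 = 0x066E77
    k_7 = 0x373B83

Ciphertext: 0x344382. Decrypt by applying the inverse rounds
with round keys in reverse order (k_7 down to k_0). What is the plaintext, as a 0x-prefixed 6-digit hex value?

0x29C255

s_0 = ciphertext = 0x344382
s_1 = InvRound(s_0, k_7) = 0x79EF5D
s_2 = InvRound(s_1, k_6) = 0x1DCCE0
s_3 = InvRound(s_2, k_5) = 0x5C69C0
s_4 = InvRound(s_3, k_4) = 0xF00838
s_5 = InvRound(s_4, k_3) = 0x07EB18
s_6 = InvRound(s_5, k_2) = 0x1323A0
s_7 = InvRound(s_6, k_1) = 0xA466C0
s_8 = InvRound(s_7, k_0) = 0x29C255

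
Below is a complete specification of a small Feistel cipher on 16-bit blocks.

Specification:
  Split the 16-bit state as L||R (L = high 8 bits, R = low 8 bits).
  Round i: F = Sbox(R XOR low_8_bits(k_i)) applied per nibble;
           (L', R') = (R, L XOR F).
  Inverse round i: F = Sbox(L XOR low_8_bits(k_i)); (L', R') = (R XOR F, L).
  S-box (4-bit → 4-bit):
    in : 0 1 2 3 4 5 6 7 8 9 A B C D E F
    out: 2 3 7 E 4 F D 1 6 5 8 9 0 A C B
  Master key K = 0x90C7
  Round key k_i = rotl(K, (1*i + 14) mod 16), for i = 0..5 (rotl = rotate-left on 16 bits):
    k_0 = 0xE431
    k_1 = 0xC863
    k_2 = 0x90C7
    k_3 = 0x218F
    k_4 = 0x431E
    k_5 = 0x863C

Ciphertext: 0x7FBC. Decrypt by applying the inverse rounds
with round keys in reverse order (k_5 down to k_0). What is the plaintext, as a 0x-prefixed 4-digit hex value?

0xF70A

s_0 = ciphertext = 0x7FBC
s_1 = InvRound(s_0, k_5) = 0xF27F
s_2 = InvRound(s_1, k_4) = 0xBFF2
s_3 = InvRound(s_2, k_3) = 0x10BF
s_4 = InvRound(s_3, k_2) = 0x1E10
s_5 = InvRound(s_4, k_1) = 0x0A1E
s_6 = InvRound(s_5, k_0) = 0xF70A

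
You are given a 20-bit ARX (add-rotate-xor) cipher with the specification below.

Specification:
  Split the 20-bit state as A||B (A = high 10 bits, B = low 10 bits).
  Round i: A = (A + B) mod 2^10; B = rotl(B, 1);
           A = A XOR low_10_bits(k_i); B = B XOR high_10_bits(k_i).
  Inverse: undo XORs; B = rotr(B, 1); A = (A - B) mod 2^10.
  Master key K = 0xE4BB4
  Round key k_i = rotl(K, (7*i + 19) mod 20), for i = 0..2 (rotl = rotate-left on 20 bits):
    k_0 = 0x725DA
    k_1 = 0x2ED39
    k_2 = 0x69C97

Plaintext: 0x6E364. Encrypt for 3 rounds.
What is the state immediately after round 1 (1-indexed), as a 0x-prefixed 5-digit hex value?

s_0 = plaintext = 0x6E364
s_1 = Round(s_0, k_0) = 0x31B00
s_2 = Round(s_1, k_1) = 0xBFEBA
s_3 = Round(s_2, k_2) = 0x4B8D2

0x31B00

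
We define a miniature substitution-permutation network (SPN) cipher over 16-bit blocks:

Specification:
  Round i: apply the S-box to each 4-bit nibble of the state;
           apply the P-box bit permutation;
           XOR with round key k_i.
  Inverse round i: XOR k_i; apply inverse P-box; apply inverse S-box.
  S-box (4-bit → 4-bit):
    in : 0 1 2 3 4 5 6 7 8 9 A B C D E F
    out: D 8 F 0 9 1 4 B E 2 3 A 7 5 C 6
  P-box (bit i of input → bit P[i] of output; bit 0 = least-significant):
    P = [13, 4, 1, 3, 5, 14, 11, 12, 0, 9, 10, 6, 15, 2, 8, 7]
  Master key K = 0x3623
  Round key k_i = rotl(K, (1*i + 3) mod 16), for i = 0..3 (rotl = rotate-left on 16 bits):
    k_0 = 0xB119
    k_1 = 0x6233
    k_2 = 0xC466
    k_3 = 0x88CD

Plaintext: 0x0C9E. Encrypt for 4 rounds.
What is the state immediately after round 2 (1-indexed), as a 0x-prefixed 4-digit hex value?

0x86AD

s_0 = plaintext = 0x0C9E
s_1 = Round(s_0, k_0) = 0x7692
s_2 = Round(s_1, k_1) = 0x86AD
s_3 = Round(s_2, k_2) = 0xA1C0
s_4 = Round(s_3, k_3) = 0x60A3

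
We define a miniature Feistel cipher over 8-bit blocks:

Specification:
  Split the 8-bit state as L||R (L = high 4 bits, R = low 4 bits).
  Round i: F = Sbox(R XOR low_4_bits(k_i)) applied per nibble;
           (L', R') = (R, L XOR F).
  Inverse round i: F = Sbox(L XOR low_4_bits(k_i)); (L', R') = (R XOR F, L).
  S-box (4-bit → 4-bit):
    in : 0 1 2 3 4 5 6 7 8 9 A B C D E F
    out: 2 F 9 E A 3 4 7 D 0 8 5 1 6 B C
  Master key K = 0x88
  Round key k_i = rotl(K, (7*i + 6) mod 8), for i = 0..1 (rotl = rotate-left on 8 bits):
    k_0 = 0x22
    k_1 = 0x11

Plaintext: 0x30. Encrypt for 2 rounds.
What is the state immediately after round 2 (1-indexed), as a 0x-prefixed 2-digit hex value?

s_0 = plaintext = 0x30
s_1 = Round(s_0, k_0) = 0x0A
s_2 = Round(s_1, k_1) = 0xA5

0xA5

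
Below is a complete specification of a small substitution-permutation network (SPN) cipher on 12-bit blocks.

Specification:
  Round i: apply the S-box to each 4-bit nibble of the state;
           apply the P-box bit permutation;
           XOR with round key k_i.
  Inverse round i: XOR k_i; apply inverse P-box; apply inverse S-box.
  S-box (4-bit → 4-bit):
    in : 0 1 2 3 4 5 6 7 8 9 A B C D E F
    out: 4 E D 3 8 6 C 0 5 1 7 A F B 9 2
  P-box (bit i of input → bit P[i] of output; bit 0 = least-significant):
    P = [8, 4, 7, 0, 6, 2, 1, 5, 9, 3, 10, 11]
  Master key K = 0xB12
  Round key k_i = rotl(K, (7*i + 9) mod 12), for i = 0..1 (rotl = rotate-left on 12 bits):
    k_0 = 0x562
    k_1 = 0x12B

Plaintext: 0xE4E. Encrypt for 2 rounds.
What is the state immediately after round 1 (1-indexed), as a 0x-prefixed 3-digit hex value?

s_0 = plaintext = 0xE4E
s_1 = Round(s_0, k_0) = 0xE43
s_2 = Round(s_1, k_1) = 0xA1B

0xE43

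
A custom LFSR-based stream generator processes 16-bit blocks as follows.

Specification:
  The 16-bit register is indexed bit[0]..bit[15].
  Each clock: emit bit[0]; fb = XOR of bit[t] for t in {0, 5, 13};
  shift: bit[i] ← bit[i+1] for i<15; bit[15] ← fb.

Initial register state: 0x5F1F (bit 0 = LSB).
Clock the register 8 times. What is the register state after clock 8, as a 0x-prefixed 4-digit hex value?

0x8D5F

reg_0 = 0x5F1F
clock 1: out=1, reg = 0xAF8F
clock 2: out=1, reg = 0x57C7
clock 3: out=1, reg = 0xABE3
clock 4: out=1, reg = 0xD5F1
clock 5: out=1, reg = 0x6AF8
clock 6: out=0, reg = 0x357C
clock 7: out=0, reg = 0x1ABE
clock 8: out=0, reg = 0x8D5F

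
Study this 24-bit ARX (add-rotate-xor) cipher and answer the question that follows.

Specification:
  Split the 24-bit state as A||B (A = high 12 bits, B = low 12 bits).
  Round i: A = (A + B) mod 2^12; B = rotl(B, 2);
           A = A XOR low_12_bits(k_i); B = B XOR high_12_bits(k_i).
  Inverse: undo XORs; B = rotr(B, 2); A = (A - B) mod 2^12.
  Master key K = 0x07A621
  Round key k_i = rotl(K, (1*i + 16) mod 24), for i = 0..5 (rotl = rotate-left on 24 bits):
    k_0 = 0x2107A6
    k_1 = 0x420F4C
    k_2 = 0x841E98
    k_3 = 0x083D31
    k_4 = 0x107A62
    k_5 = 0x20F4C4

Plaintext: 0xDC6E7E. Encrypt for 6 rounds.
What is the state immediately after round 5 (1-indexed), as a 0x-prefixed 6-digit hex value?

0xFF34BD

s_0 = plaintext = 0xDC6E7E
s_1 = Round(s_0, k_0) = 0xBE2BEB
s_2 = Round(s_1, k_1) = 0x881B8E
s_3 = Round(s_2, k_2) = 0xA9767B
s_4 = Round(s_3, k_3) = 0xC2396E
s_5 = Round(s_4, k_4) = 0xFF34BD
s_6 = Round(s_5, k_5) = 0x0740FA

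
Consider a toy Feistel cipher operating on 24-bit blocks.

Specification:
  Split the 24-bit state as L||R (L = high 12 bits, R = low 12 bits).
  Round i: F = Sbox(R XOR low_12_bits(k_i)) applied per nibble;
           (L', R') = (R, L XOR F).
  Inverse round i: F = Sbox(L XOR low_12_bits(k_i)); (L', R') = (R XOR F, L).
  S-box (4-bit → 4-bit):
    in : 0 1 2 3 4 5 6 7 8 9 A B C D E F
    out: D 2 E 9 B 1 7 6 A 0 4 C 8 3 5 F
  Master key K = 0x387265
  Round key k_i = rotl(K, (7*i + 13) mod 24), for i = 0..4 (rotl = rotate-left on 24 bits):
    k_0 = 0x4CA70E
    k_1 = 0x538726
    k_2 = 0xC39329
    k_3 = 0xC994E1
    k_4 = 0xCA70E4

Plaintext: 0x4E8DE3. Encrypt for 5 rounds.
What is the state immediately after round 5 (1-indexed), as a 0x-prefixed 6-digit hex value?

0xED4FA6

s_0 = plaintext = 0x4E8DE3
s_1 = Round(s_0, k_0) = 0xDE30BB
s_2 = Round(s_1, k_1) = 0x0BBBE0
s_3 = Round(s_2, k_2) = 0xBE0A3B
s_4 = Round(s_3, k_3) = 0xA3BED4
s_5 = Round(s_4, k_4) = 0xED4FA6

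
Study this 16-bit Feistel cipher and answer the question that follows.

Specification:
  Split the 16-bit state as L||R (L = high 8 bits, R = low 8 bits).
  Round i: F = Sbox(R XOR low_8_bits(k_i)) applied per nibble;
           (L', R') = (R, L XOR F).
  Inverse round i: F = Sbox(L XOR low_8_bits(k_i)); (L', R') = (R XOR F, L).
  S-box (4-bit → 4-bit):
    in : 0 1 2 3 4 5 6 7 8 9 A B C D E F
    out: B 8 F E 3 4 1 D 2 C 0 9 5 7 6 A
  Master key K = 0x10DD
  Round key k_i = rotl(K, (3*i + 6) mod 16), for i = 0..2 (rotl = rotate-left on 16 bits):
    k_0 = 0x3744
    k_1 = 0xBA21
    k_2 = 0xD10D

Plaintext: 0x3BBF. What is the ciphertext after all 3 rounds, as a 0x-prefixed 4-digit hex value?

s_0 = plaintext = 0x3BBF
s_1 = Round(s_0, k_0) = 0xBF92
s_2 = Round(s_1, k_1) = 0x9221
s_3 = Round(s_2, k_2) = 0x2167

0x2167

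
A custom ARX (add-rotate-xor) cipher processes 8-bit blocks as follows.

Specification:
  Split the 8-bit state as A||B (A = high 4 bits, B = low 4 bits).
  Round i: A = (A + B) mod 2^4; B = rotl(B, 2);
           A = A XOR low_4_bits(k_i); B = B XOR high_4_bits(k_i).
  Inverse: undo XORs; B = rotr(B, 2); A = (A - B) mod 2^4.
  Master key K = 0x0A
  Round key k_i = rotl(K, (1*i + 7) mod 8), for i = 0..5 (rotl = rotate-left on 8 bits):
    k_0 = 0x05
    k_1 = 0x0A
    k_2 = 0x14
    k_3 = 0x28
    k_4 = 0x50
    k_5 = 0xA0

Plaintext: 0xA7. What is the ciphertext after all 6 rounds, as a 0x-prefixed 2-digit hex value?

s_0 = plaintext = 0xA7
s_1 = Round(s_0, k_0) = 0x4D
s_2 = Round(s_1, k_1) = 0xB7
s_3 = Round(s_2, k_2) = 0x6C
s_4 = Round(s_3, k_3) = 0xA1
s_5 = Round(s_4, k_4) = 0xB1
s_6 = Round(s_5, k_5) = 0xCE

0xCE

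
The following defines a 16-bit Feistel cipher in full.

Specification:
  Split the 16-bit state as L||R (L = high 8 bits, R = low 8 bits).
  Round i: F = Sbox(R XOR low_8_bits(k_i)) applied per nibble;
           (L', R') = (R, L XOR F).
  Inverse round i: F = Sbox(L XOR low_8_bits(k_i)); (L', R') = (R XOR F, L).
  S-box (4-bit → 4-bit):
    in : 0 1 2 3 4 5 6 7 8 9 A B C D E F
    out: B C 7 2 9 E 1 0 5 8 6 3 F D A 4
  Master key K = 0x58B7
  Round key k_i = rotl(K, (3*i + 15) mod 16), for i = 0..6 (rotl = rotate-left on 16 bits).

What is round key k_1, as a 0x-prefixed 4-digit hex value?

K = 0x58B7
k_0 = rotl(K, (3*0+15) mod 16) = rotl(K, 15) = 0xAC5B
k_1 = rotl(K, (3*1+15) mod 16) = rotl(K, 2) = 0x62DD

0x62DD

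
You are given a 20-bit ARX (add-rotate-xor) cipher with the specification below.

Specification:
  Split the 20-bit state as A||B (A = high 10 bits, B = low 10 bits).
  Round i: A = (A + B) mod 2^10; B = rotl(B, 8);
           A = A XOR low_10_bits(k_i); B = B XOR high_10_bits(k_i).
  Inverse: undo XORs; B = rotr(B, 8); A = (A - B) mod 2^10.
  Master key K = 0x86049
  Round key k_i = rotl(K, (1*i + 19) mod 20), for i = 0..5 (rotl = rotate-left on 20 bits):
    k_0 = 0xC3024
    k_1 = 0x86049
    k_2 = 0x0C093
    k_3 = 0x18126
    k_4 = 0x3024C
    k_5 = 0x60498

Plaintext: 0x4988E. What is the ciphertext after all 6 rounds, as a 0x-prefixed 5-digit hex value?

0x44FFA

s_0 = plaintext = 0x4988E
s_1 = Round(s_0, k_0) = 0x6412F
s_2 = Round(s_1, k_1) = 0xBD953
s_3 = Round(s_2, k_2) = 0x36B64
s_4 = Round(s_3, k_3) = 0x460B9
s_5 = Round(s_4, k_4) = 0xE75EE
s_6 = Round(s_5, k_5) = 0x44FFA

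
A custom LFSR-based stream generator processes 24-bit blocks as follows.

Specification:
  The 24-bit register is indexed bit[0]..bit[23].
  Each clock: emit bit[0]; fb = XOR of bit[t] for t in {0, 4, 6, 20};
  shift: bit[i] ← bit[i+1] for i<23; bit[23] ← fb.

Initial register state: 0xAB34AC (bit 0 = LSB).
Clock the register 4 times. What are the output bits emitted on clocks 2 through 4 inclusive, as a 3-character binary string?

reg_0 = 0xAB34AC
clock 1: out=0, reg = 0x559A56
clock 2: out=0, reg = 0xAACD2B
clock 3: out=1, reg = 0xD56695
clock 4: out=1, reg = 0xEAB34A

011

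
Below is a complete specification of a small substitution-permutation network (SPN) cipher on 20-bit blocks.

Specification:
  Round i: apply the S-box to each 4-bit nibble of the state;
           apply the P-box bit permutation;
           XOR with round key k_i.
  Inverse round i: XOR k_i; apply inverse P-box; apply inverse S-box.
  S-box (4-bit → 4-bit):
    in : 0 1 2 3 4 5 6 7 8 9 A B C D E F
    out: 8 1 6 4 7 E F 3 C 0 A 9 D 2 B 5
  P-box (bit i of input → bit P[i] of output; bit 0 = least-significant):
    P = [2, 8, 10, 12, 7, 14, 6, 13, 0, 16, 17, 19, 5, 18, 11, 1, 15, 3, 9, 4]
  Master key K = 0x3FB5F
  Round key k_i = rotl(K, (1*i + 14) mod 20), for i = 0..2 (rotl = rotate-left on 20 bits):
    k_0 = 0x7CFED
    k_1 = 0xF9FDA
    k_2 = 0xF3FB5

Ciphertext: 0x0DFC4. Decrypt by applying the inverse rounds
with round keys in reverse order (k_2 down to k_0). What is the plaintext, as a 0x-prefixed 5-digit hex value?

s_0 = ciphertext = 0x0DFC4
s_1 = InvRound(s_0, k_2) = 0xB7659
s_2 = InvRound(s_1, k_1) = 0x151ED
s_3 = InvRound(s_2, k_0) = 0xF2398

0xF2398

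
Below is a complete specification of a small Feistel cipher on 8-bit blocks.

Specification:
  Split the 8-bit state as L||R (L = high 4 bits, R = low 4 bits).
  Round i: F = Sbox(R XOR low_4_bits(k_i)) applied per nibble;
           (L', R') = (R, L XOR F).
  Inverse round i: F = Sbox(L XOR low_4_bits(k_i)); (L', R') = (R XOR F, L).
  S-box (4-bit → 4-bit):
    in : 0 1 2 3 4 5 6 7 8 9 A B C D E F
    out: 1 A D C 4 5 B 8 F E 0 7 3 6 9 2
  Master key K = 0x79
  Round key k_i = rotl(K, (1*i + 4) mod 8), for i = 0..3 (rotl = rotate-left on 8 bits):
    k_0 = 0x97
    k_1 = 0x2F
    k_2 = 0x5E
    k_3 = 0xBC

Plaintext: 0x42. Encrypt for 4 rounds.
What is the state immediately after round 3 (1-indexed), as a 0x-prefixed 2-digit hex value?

0xB4

s_0 = plaintext = 0x42
s_1 = Round(s_0, k_0) = 0x21
s_2 = Round(s_1, k_1) = 0x1B
s_3 = Round(s_2, k_2) = 0xB4
s_4 = Round(s_3, k_3) = 0x44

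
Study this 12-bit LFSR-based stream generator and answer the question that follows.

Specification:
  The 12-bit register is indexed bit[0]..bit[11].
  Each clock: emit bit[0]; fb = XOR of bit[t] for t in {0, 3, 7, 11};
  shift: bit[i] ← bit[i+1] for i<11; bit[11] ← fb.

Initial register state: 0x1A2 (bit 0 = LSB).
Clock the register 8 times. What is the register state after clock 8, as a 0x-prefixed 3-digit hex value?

reg_0 = 0x1A2
clock 1: out=0, reg = 0x8D1
clock 2: out=1, reg = 0xC68
clock 3: out=0, reg = 0x634
clock 4: out=0, reg = 0x31A
clock 5: out=0, reg = 0x98D
clock 6: out=1, reg = 0x4C6
clock 7: out=0, reg = 0xA63
clock 8: out=1, reg = 0x531

0x531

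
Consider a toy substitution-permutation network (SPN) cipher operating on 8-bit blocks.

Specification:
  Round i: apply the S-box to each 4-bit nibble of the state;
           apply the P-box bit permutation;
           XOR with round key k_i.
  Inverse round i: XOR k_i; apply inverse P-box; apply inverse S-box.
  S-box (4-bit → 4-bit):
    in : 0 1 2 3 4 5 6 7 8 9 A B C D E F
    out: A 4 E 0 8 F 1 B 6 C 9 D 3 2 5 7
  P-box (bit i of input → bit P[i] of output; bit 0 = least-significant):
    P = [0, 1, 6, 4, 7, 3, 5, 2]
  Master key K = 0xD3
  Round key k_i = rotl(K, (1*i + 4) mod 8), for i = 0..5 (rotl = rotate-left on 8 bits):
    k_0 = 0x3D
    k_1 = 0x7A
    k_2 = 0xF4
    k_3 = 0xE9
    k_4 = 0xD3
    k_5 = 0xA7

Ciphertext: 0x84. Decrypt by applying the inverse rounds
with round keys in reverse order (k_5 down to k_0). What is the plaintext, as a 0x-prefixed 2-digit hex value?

0x8D

s_0 = ciphertext = 0x84
s_1 = InvRound(s_0, k_5) = 0x1C
s_2 = InvRound(s_1, k_4) = 0x7F
s_3 = InvRound(s_2, k_3) = 0xA0
s_4 = InvRound(s_3, k_2) = 0x49
s_5 = InvRound(s_4, k_1) = 0x17
s_6 = InvRound(s_5, k_0) = 0x8D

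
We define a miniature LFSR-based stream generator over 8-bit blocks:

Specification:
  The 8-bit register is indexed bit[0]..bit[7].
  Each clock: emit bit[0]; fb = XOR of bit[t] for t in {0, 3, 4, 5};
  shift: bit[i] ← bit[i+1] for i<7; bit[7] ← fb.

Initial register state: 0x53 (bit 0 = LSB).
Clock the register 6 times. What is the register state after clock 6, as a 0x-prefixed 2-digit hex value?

reg_0 = 0x53
clock 1: out=1, reg = 0x29
clock 2: out=1, reg = 0x94
clock 3: out=0, reg = 0xCA
clock 4: out=0, reg = 0xE5
clock 5: out=1, reg = 0x72
clock 6: out=0, reg = 0x39

0x39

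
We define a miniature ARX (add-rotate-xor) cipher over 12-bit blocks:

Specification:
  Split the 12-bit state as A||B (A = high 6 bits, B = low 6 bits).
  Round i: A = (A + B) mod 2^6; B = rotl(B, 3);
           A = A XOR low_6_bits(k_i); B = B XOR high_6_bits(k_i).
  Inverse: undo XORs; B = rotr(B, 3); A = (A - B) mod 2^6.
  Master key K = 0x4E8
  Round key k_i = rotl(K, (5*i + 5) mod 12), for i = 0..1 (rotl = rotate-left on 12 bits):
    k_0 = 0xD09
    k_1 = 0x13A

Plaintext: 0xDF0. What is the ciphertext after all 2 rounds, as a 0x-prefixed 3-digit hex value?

0x692

s_0 = plaintext = 0xDF0
s_1 = Round(s_0, k_0) = 0xBB2
s_2 = Round(s_1, k_1) = 0x692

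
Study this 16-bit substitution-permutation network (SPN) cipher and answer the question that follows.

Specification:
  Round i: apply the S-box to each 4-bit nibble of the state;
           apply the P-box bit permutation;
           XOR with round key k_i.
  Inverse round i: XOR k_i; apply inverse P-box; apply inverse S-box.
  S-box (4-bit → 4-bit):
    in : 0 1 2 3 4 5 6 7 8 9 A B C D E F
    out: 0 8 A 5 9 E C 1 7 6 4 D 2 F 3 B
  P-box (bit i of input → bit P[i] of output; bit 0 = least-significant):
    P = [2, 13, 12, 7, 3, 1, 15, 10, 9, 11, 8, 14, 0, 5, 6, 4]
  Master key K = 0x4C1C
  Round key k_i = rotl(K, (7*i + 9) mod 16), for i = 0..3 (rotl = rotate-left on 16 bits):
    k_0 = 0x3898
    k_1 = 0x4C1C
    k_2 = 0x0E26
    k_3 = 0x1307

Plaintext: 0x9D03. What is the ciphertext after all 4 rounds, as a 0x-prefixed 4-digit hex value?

0x3E79

s_0 = plaintext = 0x9D03
s_1 = Round(s_0, k_0) = 0x63FC
s_2 = Round(s_1, k_1) = 0x6B46
s_3 = Round(s_2, k_2) = 0x59FE
s_4 = Round(s_3, k_3) = 0x3E79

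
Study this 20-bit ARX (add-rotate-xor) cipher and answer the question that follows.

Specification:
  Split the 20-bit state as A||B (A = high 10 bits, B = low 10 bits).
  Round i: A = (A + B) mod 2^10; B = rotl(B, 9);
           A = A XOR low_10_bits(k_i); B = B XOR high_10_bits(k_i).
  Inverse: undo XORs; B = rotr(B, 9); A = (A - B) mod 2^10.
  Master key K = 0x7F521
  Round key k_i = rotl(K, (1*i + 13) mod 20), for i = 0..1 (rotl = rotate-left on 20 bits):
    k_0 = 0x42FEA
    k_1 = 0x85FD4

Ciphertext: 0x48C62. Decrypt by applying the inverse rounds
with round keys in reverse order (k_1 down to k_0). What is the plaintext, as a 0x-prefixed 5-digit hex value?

0x89BC0

s_0 = ciphertext = 0x48C62
s_1 = InvRound(s_0, k_1) = 0x830EB
s_2 = InvRound(s_1, k_0) = 0x89BC0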